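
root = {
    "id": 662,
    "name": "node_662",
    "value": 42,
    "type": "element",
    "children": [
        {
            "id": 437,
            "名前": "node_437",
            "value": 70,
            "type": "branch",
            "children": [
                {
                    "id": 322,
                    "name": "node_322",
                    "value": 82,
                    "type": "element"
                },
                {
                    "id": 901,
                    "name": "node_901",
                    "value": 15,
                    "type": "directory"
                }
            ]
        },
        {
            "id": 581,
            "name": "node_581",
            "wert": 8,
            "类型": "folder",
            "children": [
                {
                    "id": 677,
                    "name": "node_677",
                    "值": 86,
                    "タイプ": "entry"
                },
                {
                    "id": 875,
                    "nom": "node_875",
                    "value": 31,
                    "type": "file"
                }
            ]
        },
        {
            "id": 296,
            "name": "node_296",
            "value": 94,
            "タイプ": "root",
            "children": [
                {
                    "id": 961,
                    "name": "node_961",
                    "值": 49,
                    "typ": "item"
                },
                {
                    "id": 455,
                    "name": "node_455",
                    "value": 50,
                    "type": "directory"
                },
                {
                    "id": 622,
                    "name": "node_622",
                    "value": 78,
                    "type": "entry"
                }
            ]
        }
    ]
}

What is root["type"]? "element"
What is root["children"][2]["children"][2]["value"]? 78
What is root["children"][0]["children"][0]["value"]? 82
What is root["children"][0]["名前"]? "node_437"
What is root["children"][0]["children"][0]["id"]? 322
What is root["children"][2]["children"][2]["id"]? 622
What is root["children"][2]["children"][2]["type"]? "entry"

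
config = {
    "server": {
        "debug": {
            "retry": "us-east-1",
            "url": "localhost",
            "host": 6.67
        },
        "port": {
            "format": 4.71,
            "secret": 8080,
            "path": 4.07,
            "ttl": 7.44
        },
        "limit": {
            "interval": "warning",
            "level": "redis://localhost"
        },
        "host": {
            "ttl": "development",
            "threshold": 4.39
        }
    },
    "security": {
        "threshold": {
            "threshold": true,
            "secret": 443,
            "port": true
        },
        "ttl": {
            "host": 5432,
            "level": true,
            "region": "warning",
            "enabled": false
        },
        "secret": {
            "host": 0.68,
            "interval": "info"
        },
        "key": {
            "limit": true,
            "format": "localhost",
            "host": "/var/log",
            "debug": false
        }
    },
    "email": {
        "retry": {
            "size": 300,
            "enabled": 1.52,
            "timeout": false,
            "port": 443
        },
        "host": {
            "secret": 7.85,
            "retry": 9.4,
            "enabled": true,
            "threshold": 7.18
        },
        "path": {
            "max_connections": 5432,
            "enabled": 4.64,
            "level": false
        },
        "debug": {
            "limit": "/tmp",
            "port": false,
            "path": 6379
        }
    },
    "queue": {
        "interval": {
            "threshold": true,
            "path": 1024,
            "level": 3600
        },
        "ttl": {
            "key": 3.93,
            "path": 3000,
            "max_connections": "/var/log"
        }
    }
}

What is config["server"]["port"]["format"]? 4.71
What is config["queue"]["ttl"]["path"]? 3000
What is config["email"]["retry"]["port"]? 443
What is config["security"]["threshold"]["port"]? True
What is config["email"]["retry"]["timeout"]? False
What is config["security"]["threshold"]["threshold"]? True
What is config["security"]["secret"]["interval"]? "info"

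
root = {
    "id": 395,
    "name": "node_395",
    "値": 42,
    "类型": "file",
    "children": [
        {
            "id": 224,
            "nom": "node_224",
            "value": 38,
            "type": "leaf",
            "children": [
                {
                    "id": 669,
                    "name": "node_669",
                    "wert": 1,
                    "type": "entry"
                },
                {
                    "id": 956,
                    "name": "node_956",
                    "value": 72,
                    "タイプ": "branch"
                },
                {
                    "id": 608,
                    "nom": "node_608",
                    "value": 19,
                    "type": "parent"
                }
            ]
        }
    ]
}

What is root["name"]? "node_395"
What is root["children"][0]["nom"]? "node_224"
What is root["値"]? 42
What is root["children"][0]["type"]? "leaf"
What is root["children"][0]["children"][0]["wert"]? 1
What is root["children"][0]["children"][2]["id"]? 608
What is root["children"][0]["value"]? 38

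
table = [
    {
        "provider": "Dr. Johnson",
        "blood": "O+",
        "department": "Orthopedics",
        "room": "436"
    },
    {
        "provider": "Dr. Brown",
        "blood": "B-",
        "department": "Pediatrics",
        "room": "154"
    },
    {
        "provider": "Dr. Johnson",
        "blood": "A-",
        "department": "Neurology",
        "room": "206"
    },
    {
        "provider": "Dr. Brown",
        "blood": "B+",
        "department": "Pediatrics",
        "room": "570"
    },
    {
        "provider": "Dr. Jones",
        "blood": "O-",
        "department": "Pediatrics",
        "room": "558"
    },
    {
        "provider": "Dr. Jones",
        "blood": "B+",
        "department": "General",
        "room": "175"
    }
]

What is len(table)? 6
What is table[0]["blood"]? "O+"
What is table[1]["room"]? "154"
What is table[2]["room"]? "206"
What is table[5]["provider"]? "Dr. Jones"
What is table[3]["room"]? "570"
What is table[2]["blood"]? "A-"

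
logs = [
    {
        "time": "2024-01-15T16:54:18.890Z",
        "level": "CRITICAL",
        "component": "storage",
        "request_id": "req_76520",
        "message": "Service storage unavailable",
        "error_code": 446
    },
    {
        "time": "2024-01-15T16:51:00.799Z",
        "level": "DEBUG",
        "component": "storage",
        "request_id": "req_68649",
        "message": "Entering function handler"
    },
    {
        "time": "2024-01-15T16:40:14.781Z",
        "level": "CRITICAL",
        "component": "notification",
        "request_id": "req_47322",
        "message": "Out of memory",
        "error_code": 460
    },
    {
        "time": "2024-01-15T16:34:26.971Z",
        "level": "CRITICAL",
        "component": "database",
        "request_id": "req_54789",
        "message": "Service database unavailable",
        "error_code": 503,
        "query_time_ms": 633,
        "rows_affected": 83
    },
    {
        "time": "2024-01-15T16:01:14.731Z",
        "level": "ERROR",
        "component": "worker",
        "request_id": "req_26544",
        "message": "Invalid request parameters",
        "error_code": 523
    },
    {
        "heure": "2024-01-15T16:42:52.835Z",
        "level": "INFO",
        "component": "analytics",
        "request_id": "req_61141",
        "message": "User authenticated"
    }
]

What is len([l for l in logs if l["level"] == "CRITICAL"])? 3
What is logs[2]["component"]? "notification"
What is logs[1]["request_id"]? "req_68649"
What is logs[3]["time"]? "2024-01-15T16:34:26.971Z"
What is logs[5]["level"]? "INFO"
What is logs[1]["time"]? "2024-01-15T16:51:00.799Z"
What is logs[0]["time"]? "2024-01-15T16:54:18.890Z"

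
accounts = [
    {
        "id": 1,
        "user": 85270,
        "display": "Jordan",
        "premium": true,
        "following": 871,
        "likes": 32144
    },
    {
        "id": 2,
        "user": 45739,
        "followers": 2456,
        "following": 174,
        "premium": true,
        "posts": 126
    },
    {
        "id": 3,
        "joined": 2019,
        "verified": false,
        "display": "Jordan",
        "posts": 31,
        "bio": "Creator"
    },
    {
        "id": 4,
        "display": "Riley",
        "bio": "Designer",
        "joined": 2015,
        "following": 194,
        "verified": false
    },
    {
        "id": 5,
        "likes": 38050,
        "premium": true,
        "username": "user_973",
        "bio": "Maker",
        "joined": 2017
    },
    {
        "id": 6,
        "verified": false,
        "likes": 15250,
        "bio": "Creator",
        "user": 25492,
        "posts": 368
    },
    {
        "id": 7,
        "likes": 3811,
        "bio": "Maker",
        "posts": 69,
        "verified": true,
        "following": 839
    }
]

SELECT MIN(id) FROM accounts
1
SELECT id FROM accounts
[1, 2, 3, 4, 5, 6, 7]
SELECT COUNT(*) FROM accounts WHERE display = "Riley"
1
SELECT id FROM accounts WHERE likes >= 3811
[1, 5, 6, 7]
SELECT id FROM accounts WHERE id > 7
[]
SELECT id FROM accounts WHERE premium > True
[]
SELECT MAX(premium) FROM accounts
True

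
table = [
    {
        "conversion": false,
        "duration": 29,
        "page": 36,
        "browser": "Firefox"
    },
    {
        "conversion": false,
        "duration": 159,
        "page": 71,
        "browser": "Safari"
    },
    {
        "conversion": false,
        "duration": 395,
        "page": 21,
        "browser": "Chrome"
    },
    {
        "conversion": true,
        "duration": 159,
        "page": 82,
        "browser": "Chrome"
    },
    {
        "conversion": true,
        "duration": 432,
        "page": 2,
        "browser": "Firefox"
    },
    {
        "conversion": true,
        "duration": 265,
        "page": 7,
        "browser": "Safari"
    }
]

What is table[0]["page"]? 36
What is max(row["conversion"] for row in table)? True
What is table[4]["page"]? 2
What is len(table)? 6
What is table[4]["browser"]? "Firefox"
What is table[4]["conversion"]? True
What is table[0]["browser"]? "Firefox"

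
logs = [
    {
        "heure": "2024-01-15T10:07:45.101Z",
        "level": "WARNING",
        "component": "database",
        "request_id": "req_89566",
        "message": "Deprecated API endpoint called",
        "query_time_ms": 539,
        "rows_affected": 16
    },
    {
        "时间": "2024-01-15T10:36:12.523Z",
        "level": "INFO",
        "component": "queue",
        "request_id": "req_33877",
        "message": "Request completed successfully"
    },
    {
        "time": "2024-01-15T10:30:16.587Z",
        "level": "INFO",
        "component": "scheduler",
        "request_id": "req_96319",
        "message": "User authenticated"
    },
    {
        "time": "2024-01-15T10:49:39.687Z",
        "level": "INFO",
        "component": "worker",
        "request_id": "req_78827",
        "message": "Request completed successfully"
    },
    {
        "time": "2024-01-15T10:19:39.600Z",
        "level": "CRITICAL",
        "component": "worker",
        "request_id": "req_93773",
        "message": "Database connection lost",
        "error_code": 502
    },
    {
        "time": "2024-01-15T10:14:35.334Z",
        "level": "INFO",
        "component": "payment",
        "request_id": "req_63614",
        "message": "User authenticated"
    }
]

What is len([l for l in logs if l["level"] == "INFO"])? 4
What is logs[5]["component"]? "payment"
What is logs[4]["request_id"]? "req_93773"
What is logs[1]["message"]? "Request completed successfully"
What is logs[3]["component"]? "worker"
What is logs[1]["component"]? "queue"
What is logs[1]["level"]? "INFO"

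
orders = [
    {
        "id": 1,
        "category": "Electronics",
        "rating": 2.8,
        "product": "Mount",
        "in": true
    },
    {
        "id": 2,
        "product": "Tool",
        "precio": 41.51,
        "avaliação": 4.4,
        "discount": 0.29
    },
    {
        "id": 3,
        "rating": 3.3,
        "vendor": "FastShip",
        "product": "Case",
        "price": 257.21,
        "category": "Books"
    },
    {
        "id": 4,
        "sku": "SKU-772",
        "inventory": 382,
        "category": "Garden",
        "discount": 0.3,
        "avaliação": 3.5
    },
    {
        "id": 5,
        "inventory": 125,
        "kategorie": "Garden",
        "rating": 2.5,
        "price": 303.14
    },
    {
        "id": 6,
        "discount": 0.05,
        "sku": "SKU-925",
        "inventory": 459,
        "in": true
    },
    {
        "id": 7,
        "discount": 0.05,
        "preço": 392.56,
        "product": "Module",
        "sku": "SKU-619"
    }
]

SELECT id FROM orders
[1, 2, 3, 4, 5, 6, 7]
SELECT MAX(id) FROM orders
7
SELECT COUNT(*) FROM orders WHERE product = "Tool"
1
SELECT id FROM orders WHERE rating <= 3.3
[1, 3, 5]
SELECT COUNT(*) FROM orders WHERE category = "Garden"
1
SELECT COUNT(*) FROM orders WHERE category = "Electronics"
1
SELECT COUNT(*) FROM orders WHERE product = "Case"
1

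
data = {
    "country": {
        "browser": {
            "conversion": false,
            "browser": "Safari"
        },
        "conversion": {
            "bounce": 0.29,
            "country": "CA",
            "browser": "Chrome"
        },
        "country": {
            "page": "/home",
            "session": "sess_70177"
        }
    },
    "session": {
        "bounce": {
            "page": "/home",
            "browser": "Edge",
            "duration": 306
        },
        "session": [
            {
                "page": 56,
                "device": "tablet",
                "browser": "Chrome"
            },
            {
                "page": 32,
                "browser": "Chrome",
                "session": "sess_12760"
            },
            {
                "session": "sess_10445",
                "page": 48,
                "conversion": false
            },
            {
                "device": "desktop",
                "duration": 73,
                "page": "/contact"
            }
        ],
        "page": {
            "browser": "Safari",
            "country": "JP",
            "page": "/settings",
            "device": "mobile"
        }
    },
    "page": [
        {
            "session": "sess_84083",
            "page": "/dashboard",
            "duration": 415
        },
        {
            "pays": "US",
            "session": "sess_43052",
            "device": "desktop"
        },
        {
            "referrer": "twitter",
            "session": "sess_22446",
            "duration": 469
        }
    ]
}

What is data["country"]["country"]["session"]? "sess_70177"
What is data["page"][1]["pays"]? "US"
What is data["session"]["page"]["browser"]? "Safari"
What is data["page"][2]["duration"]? 469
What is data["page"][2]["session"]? "sess_22446"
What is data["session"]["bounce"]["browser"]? "Edge"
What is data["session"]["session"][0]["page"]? 56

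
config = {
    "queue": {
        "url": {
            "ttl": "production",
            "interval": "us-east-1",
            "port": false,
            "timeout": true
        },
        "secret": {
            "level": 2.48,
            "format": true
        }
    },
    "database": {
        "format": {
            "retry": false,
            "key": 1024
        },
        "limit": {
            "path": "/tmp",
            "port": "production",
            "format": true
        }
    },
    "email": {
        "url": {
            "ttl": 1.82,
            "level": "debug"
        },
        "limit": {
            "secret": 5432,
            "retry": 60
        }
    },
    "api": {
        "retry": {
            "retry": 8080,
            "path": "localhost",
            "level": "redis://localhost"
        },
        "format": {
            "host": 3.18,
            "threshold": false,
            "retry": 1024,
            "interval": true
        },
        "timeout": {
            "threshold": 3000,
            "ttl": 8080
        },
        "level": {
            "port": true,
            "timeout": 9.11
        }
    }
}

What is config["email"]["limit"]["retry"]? 60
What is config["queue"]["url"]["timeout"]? True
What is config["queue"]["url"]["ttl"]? "production"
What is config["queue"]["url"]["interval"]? "us-east-1"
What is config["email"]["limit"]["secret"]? 5432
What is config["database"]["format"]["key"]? 1024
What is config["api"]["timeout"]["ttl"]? 8080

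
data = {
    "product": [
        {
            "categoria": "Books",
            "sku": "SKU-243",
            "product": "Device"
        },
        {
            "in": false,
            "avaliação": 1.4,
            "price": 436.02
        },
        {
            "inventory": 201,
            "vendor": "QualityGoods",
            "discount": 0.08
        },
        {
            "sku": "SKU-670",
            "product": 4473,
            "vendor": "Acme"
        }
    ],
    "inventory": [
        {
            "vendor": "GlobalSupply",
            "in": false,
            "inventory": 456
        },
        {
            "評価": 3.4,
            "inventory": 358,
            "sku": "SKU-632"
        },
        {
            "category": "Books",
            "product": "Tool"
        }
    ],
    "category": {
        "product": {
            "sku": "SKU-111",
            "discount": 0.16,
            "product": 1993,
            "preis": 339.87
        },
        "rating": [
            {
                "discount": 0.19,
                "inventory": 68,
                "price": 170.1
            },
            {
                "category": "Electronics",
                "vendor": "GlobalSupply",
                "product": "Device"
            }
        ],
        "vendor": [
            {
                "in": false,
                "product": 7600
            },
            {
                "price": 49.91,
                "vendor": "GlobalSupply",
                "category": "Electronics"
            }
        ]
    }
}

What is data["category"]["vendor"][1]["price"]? 49.91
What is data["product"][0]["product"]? "Device"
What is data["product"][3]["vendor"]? "Acme"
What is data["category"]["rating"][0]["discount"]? 0.19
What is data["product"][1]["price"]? 436.02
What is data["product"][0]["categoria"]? "Books"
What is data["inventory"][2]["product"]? "Tool"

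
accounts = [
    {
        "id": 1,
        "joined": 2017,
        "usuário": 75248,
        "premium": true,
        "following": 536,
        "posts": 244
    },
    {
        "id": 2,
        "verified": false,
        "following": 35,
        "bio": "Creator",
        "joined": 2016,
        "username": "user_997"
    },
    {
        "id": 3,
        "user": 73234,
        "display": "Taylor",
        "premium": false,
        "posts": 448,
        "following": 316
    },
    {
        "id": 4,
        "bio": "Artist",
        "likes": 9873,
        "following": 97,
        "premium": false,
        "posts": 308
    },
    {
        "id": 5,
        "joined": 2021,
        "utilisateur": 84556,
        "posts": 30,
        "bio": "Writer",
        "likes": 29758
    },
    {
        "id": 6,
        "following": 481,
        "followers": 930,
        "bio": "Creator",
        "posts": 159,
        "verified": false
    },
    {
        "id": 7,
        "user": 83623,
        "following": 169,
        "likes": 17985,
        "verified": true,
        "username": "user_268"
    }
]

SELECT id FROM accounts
[1, 2, 3, 4, 5, 6, 7]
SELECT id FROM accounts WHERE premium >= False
[1, 3, 4]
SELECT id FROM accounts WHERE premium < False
[]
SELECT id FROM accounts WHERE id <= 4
[1, 2, 3, 4]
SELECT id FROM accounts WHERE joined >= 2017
[1, 5]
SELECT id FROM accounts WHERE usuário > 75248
[]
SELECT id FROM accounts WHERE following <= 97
[2, 4]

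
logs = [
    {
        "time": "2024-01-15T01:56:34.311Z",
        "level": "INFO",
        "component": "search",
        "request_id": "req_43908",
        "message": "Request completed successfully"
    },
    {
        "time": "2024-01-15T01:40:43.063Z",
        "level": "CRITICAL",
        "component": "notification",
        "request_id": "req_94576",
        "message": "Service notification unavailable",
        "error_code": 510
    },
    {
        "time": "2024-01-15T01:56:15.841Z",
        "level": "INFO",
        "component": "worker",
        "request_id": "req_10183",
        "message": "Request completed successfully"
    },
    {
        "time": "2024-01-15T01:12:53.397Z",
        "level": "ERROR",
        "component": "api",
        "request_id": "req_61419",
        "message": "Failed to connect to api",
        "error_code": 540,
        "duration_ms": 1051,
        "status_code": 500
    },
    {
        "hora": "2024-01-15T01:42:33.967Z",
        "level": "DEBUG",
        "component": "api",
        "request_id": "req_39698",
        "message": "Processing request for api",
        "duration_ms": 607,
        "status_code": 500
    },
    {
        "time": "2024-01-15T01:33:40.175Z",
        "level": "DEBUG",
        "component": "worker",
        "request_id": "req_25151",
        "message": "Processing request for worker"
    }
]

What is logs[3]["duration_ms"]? 1051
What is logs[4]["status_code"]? 500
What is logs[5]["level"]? "DEBUG"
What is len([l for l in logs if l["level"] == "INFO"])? 2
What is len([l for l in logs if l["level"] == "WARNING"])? 0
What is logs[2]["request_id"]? "req_10183"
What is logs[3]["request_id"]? "req_61419"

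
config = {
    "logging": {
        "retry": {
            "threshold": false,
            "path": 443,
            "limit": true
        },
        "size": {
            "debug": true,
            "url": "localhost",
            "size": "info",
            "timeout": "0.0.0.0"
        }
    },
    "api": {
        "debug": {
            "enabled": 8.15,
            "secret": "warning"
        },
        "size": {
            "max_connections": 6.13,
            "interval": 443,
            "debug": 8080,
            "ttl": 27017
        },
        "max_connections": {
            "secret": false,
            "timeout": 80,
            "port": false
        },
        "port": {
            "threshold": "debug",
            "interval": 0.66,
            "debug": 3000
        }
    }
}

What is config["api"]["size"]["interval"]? 443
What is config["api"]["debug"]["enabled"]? 8.15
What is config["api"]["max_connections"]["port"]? False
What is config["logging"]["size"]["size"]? "info"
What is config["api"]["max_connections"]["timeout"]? 80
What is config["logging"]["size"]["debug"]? True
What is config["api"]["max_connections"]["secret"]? False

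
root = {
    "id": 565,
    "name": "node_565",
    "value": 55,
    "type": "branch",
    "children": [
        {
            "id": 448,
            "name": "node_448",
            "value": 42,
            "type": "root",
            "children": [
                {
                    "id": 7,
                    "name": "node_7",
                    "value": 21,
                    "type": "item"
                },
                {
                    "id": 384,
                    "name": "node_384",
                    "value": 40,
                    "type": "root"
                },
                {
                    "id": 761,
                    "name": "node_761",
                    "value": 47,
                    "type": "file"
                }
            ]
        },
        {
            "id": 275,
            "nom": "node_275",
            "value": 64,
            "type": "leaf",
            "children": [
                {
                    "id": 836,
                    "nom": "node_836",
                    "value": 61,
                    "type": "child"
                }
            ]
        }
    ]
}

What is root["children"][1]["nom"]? "node_275"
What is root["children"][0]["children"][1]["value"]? 40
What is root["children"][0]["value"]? 42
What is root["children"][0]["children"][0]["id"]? 7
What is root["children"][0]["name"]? "node_448"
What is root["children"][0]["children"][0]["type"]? "item"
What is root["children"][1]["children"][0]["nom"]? "node_836"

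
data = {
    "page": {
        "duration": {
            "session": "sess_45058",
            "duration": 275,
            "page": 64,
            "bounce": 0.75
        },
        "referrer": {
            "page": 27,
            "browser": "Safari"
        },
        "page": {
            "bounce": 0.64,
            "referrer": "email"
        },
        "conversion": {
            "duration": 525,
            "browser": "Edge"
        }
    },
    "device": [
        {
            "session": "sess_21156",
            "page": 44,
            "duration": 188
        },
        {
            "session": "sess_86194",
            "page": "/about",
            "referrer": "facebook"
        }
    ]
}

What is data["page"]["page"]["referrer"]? "email"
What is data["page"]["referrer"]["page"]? 27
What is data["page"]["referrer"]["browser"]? "Safari"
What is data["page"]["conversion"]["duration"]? 525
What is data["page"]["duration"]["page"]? 64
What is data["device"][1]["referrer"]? "facebook"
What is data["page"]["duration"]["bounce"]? 0.75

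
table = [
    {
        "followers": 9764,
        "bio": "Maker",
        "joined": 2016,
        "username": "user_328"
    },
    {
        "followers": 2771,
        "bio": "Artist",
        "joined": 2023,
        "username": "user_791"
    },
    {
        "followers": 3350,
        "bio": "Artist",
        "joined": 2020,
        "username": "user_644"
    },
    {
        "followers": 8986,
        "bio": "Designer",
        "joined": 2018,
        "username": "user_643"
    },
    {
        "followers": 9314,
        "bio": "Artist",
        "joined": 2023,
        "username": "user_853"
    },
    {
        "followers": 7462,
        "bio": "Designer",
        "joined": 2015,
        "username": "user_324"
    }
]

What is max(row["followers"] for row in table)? 9764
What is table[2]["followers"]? 3350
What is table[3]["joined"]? 2018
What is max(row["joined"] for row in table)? 2023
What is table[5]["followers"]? 7462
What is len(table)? 6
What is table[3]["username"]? "user_643"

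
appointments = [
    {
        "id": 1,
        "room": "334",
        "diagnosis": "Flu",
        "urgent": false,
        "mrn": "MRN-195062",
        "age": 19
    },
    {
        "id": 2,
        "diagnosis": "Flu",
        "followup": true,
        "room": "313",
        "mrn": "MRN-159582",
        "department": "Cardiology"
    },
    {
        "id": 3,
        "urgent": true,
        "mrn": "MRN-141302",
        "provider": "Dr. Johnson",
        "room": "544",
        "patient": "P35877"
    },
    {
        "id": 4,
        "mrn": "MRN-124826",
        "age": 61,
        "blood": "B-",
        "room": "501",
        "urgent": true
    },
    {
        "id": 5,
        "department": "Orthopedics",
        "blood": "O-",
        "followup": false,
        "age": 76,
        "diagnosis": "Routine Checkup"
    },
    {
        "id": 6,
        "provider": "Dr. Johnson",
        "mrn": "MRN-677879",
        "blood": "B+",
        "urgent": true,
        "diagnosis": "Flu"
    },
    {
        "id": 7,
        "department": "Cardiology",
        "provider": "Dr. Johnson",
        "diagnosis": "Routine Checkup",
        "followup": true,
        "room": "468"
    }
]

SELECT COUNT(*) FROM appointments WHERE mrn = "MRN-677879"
1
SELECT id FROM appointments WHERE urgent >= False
[1, 3, 4, 6]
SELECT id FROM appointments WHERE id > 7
[]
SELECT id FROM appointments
[1, 2, 3, 4, 5, 6, 7]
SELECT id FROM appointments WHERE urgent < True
[1]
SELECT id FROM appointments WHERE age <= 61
[1, 4]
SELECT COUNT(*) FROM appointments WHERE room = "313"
1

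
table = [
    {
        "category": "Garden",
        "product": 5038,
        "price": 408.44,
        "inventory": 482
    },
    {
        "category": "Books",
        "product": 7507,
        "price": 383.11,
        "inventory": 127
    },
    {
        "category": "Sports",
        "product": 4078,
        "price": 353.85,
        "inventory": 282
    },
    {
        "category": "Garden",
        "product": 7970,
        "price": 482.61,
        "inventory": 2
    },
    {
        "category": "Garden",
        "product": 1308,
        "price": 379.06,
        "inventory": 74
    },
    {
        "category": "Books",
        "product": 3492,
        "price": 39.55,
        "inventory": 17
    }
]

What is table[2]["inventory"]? 282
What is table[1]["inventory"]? 127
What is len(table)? 6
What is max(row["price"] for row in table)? 482.61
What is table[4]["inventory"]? 74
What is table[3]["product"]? 7970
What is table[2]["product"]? 4078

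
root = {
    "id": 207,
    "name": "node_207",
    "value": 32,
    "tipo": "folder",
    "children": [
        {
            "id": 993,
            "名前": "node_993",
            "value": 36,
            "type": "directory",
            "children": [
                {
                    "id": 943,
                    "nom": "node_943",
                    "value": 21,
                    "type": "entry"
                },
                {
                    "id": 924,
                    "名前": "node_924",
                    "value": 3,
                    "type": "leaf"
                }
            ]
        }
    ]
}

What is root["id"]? 207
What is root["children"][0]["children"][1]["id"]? 924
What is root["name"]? "node_207"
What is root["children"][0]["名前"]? "node_993"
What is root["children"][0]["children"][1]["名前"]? "node_924"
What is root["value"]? 32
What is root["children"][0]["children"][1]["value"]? 3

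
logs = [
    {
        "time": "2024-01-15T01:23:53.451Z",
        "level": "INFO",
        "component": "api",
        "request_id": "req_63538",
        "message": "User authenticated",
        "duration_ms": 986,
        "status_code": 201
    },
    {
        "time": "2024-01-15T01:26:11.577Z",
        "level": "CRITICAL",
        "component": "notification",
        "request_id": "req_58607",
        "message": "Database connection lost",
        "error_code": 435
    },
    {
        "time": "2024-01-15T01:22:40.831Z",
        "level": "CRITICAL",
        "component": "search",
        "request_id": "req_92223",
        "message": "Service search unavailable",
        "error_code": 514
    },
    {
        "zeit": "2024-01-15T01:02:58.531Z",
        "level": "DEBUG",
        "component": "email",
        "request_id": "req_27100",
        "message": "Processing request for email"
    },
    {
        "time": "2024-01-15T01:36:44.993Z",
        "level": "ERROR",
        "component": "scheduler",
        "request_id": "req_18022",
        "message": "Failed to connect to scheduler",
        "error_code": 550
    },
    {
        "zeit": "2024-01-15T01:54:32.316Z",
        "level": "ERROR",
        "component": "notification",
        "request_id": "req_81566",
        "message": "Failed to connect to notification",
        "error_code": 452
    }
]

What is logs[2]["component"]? "search"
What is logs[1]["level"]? "CRITICAL"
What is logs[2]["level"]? "CRITICAL"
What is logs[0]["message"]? "User authenticated"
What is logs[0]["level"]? "INFO"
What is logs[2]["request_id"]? "req_92223"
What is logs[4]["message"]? "Failed to connect to scheduler"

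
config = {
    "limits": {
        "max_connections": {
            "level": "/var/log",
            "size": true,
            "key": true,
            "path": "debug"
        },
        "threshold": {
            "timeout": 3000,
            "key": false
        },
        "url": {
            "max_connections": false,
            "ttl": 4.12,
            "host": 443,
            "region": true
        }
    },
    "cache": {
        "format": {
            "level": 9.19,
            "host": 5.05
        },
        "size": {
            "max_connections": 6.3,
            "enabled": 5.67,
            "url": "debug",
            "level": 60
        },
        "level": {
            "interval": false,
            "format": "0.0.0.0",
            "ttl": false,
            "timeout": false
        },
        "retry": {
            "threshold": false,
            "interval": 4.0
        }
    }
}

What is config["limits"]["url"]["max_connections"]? False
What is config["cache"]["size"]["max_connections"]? 6.3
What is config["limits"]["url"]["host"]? 443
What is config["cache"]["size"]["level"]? 60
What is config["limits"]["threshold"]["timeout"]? 3000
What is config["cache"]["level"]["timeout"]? False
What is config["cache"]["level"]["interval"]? False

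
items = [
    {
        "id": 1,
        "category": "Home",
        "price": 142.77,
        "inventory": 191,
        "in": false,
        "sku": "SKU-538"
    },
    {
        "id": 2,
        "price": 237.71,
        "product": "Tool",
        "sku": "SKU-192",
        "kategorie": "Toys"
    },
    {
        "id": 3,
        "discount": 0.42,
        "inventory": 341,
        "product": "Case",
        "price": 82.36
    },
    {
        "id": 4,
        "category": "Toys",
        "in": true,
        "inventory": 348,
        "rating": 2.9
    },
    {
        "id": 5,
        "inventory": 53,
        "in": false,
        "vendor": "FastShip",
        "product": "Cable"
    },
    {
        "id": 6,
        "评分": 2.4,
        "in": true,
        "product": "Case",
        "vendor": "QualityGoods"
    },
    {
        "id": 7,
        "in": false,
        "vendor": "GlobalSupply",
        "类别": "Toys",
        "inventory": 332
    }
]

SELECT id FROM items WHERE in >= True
[4, 6]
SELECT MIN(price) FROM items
82.36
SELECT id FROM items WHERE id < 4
[1, 2, 3]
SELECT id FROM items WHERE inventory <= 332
[1, 5, 7]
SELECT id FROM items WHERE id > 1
[2, 3, 4, 5, 6, 7]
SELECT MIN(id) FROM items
1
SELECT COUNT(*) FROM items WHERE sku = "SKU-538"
1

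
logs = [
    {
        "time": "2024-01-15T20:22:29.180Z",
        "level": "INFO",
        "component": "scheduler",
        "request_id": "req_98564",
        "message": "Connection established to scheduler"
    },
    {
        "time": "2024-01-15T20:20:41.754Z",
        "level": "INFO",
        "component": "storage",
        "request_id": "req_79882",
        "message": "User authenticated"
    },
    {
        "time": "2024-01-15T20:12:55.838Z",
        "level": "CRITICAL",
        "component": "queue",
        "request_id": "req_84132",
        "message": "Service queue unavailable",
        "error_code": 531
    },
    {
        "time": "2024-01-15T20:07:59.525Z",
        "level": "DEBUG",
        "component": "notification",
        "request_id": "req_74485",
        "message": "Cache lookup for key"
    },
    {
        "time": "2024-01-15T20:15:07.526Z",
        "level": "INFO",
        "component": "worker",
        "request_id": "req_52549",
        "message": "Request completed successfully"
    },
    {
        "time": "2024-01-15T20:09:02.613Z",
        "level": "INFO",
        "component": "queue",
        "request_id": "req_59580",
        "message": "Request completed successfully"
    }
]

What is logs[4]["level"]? "INFO"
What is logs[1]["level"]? "INFO"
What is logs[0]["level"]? "INFO"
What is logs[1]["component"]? "storage"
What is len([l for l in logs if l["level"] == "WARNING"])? 0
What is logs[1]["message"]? "User authenticated"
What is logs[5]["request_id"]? "req_59580"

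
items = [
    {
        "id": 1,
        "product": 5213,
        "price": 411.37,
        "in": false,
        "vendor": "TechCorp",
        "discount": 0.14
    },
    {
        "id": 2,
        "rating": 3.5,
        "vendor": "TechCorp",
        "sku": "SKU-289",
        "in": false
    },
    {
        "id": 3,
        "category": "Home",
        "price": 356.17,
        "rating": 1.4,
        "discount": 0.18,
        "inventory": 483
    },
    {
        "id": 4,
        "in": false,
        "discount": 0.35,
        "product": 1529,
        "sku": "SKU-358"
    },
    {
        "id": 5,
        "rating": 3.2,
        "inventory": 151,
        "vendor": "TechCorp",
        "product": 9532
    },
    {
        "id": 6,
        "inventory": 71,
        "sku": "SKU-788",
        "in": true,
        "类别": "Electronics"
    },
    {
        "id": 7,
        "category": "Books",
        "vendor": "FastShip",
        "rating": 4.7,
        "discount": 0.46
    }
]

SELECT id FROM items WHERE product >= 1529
[1, 4, 5]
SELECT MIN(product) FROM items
1529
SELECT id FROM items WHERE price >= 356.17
[1, 3]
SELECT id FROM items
[1, 2, 3, 4, 5, 6, 7]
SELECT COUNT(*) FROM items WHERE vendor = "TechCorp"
3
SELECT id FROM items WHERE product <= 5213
[1, 4]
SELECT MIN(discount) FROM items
0.14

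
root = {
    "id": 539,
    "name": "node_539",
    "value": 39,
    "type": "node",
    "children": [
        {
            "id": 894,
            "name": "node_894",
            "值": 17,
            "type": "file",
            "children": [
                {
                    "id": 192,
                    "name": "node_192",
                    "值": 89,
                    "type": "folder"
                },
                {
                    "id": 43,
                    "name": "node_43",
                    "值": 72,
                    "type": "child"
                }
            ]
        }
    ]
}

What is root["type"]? "node"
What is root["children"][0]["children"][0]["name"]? "node_192"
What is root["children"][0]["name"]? "node_894"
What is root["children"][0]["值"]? 17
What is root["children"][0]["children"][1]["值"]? 72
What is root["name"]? "node_539"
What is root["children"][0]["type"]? "file"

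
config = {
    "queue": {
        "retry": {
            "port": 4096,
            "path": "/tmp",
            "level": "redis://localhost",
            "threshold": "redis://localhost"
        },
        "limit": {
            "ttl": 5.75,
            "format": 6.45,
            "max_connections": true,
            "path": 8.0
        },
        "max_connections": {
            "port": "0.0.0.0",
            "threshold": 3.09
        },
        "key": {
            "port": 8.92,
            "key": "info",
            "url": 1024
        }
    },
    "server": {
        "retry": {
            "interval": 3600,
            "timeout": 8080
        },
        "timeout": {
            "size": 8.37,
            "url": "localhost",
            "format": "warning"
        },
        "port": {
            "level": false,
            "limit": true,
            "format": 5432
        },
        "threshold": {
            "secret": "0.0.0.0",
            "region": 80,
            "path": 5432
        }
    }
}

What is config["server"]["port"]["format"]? 5432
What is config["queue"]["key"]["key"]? "info"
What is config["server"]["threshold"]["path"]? 5432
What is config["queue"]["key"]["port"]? 8.92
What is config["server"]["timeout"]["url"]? "localhost"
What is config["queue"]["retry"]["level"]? "redis://localhost"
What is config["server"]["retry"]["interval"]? 3600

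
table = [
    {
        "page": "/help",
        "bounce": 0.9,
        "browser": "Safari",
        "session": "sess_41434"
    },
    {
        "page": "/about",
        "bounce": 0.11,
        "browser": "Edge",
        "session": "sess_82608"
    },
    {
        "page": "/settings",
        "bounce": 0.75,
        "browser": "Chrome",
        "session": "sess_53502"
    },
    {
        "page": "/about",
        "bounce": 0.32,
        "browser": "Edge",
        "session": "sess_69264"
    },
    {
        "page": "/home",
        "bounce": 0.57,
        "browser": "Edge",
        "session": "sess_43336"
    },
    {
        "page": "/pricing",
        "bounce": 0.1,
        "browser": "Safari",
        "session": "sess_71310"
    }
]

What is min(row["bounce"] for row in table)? 0.1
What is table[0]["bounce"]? 0.9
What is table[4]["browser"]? "Edge"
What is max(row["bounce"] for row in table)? 0.9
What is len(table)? 6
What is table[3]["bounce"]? 0.32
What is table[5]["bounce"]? 0.1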